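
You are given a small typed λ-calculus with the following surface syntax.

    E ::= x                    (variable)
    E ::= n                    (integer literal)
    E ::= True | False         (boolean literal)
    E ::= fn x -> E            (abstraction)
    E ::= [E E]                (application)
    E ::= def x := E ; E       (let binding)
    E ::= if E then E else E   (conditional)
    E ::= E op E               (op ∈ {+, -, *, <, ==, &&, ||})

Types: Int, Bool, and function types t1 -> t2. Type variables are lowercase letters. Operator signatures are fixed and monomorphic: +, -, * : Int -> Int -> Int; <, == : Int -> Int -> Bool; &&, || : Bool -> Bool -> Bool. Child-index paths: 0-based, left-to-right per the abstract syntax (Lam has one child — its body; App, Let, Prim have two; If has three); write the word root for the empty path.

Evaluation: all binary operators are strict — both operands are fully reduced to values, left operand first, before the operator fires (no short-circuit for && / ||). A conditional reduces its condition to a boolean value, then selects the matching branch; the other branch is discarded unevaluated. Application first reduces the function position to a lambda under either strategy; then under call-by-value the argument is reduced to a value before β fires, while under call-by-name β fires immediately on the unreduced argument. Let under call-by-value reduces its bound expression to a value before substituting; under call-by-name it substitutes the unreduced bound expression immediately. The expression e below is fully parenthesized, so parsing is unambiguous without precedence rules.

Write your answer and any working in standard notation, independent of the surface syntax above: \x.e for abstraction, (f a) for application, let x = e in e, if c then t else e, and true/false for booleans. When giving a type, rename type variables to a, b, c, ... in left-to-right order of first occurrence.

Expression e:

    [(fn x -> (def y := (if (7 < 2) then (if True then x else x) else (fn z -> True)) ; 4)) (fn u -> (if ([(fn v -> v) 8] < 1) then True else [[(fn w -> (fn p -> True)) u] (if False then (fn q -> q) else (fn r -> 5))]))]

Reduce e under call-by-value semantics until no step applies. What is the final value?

Answer: 4

Derivation:
step 0: ((\x.(let y = (if (7 < 2) then (if true then x else x) else (\z.true)) in 4)) (\u.(if (((\v.v) 8) < 1) then true else (((\w.(\p.true)) u) (if false then (\q.q) else (\r.5))))))
step 1: [beta@root] (let y = (if (7 < 2) then (if true then (\u.(if (((\v.v) 8) < 1) then true else (((\w.(\p.true)) u) (if false then (\q.q) else (\r.5))))) else (\u.(if (((\v.v) 8) < 1) then true else (((\w.(\p.true)) u) (if false then (\q.q) else (\r.5)))))) else (\z.true)) in 4)
step 2: [delta@0.0] (let y = (if false then (if true then (\u.(if (((\v.v) 8) < 1) then true else (((\w.(\p.true)) u) (if false then (\q.q) else (\r.5))))) else (\u.(if (((\v.v) 8) < 1) then true else (((\w.(\p.true)) u) (if false then (\q.q) else (\r.5)))))) else (\z.true)) in 4)
step 3: [if@0] (let y = (\z.true) in 4)
step 4: [let@root] 4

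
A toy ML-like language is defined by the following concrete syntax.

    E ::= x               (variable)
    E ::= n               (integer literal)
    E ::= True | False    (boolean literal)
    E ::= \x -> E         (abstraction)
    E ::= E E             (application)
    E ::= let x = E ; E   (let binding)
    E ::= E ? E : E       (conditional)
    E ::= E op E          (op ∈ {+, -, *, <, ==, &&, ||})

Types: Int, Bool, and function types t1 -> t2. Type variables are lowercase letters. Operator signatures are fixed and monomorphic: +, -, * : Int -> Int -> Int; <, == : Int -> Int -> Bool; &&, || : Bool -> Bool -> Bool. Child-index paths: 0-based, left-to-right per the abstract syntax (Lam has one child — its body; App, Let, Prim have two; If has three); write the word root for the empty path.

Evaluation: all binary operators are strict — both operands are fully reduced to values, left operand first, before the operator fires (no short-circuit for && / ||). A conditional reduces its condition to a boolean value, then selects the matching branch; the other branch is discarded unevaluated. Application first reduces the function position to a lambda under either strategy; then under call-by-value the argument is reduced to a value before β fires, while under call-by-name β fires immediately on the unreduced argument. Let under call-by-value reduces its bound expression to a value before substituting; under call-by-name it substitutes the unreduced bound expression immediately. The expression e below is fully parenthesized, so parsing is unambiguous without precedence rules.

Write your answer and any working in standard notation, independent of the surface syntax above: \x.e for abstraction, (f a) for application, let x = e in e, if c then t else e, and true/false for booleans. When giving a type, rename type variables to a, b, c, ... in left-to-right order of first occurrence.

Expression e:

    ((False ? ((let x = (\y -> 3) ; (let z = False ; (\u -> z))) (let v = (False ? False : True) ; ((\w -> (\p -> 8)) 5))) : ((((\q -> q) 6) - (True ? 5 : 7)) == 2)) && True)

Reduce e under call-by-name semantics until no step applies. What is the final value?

Answer: false

Working:
step 0: ((if false then ((let x = (\y.3) in (let z = false in (\u.z))) (let v = (if false then false else true) in ((\w.(\p.8)) 5))) else ((((\q.q) 6) - (if true then 5 else 7)) == 2)) && true)
step 1: [if@0] (((((\q.q) 6) - (if true then 5 else 7)) == 2) && true)
step 2: [beta@0.0.0] (((6 - (if true then 5 else 7)) == 2) && true)
step 3: [if@0.0.1] (((6 - 5) == 2) && true)
step 4: [delta@0.0] ((1 == 2) && true)
step 5: [delta@0] (false && true)
step 6: [delta@root] false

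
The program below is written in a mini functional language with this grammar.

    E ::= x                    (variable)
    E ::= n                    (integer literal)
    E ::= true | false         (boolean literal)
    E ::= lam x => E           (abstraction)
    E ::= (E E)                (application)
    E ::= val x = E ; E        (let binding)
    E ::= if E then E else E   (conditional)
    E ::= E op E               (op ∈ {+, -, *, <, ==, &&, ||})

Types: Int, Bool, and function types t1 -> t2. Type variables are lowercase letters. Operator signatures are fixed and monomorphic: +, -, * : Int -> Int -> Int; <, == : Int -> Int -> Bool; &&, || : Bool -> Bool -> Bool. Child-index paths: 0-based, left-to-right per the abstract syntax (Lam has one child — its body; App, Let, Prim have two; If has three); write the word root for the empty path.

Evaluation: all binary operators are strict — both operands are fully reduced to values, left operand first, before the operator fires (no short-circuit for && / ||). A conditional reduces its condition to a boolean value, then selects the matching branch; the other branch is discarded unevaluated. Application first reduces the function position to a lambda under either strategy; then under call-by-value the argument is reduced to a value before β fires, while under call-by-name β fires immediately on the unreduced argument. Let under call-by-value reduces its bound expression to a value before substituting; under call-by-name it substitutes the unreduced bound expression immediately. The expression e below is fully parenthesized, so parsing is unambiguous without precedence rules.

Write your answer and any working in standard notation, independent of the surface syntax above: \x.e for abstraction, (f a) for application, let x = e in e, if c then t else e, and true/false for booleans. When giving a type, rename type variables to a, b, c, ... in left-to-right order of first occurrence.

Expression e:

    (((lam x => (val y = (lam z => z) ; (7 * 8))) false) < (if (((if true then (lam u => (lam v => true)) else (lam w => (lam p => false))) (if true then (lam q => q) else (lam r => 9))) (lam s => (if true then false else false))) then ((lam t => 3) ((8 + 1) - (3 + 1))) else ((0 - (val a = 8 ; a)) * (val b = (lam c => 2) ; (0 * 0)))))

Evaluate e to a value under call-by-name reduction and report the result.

Answer: false

Derivation:
step 0: (((\x.(let y = (\z.z) in (7 * 8))) false) < (if (((if true then (\u.(\v.true)) else (\w.(\p.false))) (if true then (\q.q) else (\r.9))) (\s.(if true then false else false))) then ((\t.3) ((8 + 1) - (3 + 1))) else ((0 - (let a = 8 in a)) * (let b = (\c.2) in (0 * 0)))))
step 1: [beta@0] ((let y = (\z.z) in (7 * 8)) < (if (((if true then (\u.(\v.true)) else (\w.(\p.false))) (if true then (\q.q) else (\r.9))) (\s.(if true then false else false))) then ((\t.3) ((8 + 1) - (3 + 1))) else ((0 - (let a = 8 in a)) * (let b = (\c.2) in (0 * 0)))))
step 2: [let@0] ((7 * 8) < (if (((if true then (\u.(\v.true)) else (\w.(\p.false))) (if true then (\q.q) else (\r.9))) (\s.(if true then false else false))) then ((\t.3) ((8 + 1) - (3 + 1))) else ((0 - (let a = 8 in a)) * (let b = (\c.2) in (0 * 0)))))
step 3: [delta@0] (56 < (if (((if true then (\u.(\v.true)) else (\w.(\p.false))) (if true then (\q.q) else (\r.9))) (\s.(if true then false else false))) then ((\t.3) ((8 + 1) - (3 + 1))) else ((0 - (let a = 8 in a)) * (let b = (\c.2) in (0 * 0)))))
step 4: [if@1.0.0.0] (56 < (if (((\u.(\v.true)) (if true then (\q.q) else (\r.9))) (\s.(if true then false else false))) then ((\t.3) ((8 + 1) - (3 + 1))) else ((0 - (let a = 8 in a)) * (let b = (\c.2) in (0 * 0)))))
step 5: [beta@1.0.0] (56 < (if ((\v.true) (\s.(if true then false else false))) then ((\t.3) ((8 + 1) - (3 + 1))) else ((0 - (let a = 8 in a)) * (let b = (\c.2) in (0 * 0)))))
step 6: [beta@1.0] (56 < (if true then ((\t.3) ((8 + 1) - (3 + 1))) else ((0 - (let a = 8 in a)) * (let b = (\c.2) in (0 * 0)))))
step 7: [if@1] (56 < ((\t.3) ((8 + 1) - (3 + 1))))
step 8: [beta@1] (56 < 3)
step 9: [delta@root] false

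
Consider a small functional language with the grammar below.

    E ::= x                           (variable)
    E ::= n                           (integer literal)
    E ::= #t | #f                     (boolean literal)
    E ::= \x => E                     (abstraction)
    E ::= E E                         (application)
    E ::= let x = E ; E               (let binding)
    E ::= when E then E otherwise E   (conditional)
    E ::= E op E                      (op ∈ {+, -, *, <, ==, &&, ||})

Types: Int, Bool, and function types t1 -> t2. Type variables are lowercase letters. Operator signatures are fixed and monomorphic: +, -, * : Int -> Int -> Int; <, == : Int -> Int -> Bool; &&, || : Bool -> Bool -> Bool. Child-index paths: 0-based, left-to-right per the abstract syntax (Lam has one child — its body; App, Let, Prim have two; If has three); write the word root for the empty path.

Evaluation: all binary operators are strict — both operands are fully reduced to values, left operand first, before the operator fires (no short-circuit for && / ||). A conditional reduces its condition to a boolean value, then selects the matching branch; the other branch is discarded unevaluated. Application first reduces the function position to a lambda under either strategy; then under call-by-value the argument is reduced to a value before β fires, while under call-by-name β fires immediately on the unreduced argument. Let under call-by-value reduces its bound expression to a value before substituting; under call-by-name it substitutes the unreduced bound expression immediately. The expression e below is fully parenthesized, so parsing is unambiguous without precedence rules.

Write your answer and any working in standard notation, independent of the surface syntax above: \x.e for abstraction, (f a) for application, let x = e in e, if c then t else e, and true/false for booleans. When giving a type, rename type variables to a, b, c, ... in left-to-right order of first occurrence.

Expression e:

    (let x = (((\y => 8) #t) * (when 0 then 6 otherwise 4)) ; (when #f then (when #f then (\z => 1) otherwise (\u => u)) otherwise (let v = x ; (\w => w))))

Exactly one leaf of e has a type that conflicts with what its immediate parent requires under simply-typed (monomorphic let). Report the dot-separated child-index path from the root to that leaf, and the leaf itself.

Trace:
\y._ : a -> Int
  unify a -> Int ~ Bool -> b
  unify a ~ Bool
  unify Int ~ b
_ _ : Int
  unify Int ~ Int
  unify Int ~ Bool
  FAIL: mismatch Int ~ Bool

Answer: 0.1.0 : 0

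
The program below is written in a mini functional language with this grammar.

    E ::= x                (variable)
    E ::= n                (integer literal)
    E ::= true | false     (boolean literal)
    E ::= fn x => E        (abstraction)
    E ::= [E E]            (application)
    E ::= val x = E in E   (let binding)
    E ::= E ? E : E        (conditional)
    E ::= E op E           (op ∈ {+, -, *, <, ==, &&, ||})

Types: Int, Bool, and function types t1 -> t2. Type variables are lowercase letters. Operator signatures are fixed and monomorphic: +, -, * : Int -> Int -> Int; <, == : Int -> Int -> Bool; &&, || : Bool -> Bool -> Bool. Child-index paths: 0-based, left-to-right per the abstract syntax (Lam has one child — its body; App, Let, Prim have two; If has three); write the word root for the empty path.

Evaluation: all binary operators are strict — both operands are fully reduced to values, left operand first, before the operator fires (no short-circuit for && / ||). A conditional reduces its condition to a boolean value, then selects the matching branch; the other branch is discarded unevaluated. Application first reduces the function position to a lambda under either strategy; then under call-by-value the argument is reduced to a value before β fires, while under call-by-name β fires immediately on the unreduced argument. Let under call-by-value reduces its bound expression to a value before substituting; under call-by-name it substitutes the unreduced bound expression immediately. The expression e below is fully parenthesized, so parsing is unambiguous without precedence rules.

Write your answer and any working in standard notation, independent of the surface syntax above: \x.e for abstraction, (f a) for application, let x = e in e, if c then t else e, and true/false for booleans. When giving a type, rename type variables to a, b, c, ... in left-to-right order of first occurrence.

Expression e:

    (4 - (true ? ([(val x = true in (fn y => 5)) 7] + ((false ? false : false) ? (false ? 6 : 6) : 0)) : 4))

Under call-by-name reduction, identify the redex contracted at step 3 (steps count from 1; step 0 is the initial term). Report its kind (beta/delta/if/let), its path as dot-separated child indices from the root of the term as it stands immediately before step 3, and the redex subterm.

Answer: beta at 1.0 : ((\y.5) 7)

Trace:
step 0: (4 - (if true then (((let x = true in (\y.5)) 7) + (if (if false then false else false) then (if false then 6 else 6) else 0)) else 4))
step 1: [if@1] (4 - (((let x = true in (\y.5)) 7) + (if (if false then false else false) then (if false then 6 else 6) else 0)))
step 2: [let@1.0.0] (4 - (((\y.5) 7) + (if (if false then false else false) then (if false then 6 else 6) else 0)))
step 3: [beta@1.0] (4 - (5 + (if (if false then false else false) then (if false then 6 else 6) else 0)))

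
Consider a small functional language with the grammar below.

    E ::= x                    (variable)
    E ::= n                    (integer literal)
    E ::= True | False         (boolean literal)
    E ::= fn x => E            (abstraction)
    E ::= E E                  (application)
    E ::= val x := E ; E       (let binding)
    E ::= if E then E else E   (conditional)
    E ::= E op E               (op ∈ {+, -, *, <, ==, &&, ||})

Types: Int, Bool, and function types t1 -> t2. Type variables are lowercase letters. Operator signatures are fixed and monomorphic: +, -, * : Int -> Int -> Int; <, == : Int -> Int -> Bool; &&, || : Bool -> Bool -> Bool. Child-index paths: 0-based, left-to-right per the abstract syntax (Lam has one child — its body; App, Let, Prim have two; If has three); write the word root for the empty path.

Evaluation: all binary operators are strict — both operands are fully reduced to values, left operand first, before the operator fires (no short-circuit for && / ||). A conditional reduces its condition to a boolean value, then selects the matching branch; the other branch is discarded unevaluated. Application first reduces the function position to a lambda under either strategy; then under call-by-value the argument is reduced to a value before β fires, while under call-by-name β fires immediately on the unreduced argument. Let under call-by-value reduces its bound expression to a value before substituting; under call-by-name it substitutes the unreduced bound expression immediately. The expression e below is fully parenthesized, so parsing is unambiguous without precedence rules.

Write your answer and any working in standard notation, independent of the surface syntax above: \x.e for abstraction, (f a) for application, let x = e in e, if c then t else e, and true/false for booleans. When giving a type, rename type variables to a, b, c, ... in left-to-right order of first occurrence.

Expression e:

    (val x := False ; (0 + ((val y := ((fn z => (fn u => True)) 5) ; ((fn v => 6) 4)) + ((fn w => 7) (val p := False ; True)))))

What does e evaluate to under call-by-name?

Answer: 13

Trace:
step 0: (let x = false in (0 + ((let y = ((\z.(\u.true)) 5) in ((\v.6) 4)) + ((\w.7) (let p = false in true)))))
step 1: [let@root] (0 + ((let y = ((\z.(\u.true)) 5) in ((\v.6) 4)) + ((\w.7) (let p = false in true))))
step 2: [let@1.0] (0 + (((\v.6) 4) + ((\w.7) (let p = false in true))))
step 3: [beta@1.0] (0 + (6 + ((\w.7) (let p = false in true))))
step 4: [beta@1.1] (0 + (6 + 7))
step 5: [delta@1] (0 + 13)
step 6: [delta@root] 13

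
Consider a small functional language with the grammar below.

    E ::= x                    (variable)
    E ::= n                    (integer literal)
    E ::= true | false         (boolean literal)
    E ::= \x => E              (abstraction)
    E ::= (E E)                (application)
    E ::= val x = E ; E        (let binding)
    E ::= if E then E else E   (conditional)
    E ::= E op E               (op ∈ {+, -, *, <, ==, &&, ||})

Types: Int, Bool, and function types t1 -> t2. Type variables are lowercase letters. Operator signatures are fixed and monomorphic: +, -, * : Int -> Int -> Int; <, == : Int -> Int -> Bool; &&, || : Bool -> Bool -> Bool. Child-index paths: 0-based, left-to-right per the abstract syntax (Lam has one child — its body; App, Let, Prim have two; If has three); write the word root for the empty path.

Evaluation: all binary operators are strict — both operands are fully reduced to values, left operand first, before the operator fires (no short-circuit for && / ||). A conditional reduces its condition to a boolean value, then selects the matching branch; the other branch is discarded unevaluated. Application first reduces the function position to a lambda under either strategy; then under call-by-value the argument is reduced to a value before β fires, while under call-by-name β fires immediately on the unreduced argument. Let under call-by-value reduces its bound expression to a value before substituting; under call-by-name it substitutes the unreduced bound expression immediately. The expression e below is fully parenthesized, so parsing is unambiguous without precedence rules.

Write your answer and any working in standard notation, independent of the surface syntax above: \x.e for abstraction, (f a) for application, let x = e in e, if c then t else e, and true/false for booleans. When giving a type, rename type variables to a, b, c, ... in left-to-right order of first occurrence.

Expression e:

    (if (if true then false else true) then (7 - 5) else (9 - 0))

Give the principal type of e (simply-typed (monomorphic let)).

Answer: Int

Working:
  unify Bool ~ Bool
  unify Bool ~ Bool
  unify Bool ~ Bool
  unify Int ~ Int
  unify Int ~ Int
  unify Int ~ Int
  unify Int ~ Int
  unify Int ~ Int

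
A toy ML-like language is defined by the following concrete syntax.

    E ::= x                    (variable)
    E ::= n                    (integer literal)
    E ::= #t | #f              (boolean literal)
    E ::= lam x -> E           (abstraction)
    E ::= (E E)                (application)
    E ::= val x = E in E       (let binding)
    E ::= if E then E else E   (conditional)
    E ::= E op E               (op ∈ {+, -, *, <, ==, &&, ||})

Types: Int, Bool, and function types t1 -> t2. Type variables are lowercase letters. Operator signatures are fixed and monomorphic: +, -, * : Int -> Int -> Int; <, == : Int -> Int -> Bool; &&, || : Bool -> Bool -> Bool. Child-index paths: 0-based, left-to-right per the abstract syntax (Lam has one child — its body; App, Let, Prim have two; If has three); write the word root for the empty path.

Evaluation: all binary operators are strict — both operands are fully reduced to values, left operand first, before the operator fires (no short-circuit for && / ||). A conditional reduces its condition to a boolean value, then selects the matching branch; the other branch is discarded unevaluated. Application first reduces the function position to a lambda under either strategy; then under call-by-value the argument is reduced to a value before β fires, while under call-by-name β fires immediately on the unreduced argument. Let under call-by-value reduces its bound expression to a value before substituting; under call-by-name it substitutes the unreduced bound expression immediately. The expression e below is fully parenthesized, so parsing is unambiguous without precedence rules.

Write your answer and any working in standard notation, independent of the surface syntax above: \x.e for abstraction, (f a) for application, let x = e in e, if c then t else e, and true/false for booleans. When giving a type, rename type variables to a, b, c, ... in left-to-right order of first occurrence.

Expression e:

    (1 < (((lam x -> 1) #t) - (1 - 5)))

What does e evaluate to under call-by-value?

Answer: true

Derivation:
step 0: (1 < (((\x.1) true) - (1 - 5)))
step 1: [beta@1.0] (1 < (1 - (1 - 5)))
step 2: [delta@1.1] (1 < (1 - -4))
step 3: [delta@1] (1 < 5)
step 4: [delta@root] true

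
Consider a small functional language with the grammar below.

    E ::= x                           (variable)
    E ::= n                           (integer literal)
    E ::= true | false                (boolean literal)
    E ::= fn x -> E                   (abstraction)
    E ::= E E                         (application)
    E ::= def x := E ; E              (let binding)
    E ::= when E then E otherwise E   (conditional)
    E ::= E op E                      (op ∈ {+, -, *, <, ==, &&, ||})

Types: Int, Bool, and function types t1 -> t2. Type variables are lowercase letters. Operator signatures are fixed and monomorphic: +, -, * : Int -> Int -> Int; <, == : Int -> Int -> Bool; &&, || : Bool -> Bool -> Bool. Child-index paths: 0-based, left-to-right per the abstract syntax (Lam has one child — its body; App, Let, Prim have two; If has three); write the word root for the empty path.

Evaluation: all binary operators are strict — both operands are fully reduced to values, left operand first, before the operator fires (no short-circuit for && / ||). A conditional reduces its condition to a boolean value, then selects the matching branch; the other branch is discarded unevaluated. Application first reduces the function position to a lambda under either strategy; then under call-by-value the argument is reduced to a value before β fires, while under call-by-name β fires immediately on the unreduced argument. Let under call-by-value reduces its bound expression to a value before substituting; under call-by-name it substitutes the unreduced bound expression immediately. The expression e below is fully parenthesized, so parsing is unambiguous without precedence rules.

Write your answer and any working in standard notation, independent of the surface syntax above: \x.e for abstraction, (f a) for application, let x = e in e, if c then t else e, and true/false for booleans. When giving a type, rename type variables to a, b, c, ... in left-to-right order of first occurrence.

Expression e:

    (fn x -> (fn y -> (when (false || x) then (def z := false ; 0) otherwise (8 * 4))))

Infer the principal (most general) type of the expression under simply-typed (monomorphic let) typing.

Working:
  unify Bool ~ Bool
x : a
  unify a ~ Bool
  unify Bool ~ Bool
let z : Bool
  unify Int ~ Int
  unify Int ~ Int
  unify Int ~ Int
\y._ : b -> Int
\x._ : Bool -> b -> Int

Answer: Bool -> a -> Int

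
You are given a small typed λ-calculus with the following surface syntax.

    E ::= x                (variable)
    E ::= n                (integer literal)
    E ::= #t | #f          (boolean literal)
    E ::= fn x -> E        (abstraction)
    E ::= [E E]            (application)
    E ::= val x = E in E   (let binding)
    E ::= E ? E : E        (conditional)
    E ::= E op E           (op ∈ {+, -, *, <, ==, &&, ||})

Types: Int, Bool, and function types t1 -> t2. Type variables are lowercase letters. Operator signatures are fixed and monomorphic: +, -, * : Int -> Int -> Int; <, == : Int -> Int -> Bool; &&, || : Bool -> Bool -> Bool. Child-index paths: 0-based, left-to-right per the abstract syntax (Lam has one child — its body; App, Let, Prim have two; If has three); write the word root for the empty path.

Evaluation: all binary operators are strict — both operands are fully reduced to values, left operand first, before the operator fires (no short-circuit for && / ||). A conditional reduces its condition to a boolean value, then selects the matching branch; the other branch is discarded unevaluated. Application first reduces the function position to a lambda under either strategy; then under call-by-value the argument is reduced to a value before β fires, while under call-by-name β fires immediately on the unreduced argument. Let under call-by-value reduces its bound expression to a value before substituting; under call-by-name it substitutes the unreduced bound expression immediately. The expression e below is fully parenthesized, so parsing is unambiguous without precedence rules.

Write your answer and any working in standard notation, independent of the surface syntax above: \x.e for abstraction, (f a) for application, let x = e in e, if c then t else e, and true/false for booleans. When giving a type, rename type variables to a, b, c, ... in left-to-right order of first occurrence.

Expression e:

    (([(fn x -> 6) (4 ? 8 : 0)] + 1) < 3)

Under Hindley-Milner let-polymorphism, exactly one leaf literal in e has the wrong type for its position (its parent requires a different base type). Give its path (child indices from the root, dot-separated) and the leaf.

Derivation:
\x._ : a -> Int
  unify Int ~ Bool
  FAIL: mismatch Int ~ Bool

Answer: 0.0.1.0 : 4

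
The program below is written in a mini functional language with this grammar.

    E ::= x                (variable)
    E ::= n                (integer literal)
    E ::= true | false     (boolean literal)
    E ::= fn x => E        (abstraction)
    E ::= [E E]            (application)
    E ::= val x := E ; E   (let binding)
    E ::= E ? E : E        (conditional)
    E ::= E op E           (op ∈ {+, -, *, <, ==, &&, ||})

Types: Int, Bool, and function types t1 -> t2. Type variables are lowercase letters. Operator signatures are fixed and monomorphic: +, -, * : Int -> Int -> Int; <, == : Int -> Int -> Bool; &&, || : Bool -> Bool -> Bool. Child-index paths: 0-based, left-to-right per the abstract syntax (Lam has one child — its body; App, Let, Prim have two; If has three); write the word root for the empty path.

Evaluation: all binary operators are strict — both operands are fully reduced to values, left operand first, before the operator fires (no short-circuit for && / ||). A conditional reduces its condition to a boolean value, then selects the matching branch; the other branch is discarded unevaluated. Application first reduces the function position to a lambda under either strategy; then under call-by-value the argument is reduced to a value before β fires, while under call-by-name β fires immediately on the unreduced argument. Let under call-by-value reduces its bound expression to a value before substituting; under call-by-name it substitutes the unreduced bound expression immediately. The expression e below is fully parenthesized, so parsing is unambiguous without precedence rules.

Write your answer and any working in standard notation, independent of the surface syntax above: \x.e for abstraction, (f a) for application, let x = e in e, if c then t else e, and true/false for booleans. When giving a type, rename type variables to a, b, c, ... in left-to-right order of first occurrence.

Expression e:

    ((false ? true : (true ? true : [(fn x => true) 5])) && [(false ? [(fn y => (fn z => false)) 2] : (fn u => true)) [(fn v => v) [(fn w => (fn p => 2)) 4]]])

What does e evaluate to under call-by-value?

Answer: true

Working:
step 0: ((if false then true else (if true then true else ((\x.true) 5))) && ((if false then ((\y.(\z.false)) 2) else (\u.true)) ((\v.v) ((\w.(\p.2)) 4))))
step 1: [if@0] ((if true then true else ((\x.true) 5)) && ((if false then ((\y.(\z.false)) 2) else (\u.true)) ((\v.v) ((\w.(\p.2)) 4))))
step 2: [if@0] (true && ((if false then ((\y.(\z.false)) 2) else (\u.true)) ((\v.v) ((\w.(\p.2)) 4))))
step 3: [if@1.0] (true && ((\u.true) ((\v.v) ((\w.(\p.2)) 4))))
step 4: [beta@1.1.1] (true && ((\u.true) ((\v.v) (\p.2))))
step 5: [beta@1.1] (true && ((\u.true) (\p.2)))
step 6: [beta@1] (true && true)
step 7: [delta@root] true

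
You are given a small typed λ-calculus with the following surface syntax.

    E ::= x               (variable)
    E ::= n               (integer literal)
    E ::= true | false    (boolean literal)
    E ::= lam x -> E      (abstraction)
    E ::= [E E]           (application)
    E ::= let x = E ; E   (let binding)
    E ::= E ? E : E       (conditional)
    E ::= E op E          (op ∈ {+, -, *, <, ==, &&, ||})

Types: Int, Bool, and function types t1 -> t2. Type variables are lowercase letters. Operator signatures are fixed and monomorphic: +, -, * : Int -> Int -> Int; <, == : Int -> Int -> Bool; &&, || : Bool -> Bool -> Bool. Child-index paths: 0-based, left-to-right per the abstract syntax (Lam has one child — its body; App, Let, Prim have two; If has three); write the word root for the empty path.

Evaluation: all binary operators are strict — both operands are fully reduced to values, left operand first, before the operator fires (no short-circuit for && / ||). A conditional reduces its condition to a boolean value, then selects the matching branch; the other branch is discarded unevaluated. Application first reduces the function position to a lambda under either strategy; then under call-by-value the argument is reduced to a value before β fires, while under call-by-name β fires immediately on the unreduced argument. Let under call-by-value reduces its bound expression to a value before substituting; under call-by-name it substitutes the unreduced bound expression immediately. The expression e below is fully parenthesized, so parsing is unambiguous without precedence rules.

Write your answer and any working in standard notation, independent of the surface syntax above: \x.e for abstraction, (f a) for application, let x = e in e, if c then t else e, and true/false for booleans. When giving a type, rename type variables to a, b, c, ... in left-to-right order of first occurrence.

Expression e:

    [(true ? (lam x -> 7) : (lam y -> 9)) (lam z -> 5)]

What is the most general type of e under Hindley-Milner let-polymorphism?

Answer: Int

Trace:
  unify Bool ~ Bool
\x._ : a -> Int
\y._ : b -> Int
  unify a -> Int ~ b -> Int
  unify a ~ b
  unify Int ~ Int
\z._ : c -> Int
  unify b -> Int ~ (c -> Int) -> d
  unify b ~ c -> Int
  unify Int ~ d
_ _ : Int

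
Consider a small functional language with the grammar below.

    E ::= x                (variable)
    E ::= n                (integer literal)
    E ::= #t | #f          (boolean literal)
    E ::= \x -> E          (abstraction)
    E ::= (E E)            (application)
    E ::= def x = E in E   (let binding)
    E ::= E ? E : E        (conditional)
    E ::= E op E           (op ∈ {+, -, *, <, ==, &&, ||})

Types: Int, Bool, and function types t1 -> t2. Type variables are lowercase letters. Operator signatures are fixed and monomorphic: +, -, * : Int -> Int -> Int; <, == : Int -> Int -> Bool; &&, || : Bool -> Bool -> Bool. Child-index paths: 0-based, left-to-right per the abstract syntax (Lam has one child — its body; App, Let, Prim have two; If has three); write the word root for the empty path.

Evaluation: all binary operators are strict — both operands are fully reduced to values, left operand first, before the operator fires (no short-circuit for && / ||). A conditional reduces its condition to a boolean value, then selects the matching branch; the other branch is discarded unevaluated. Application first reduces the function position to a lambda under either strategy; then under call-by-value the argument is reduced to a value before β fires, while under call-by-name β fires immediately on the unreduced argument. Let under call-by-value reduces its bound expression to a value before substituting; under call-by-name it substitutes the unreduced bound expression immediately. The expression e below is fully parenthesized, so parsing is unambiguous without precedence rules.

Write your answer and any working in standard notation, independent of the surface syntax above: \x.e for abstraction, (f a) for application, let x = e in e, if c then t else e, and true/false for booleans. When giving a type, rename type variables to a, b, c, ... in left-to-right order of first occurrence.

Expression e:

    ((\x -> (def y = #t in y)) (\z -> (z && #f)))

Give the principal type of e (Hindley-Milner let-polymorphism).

Answer: Bool

Working:
let y : Bool
y : Bool
\x._ : a -> Bool
z : b
  unify b ~ Bool
  unify Bool ~ Bool
\z._ : Bool -> Bool
  unify a -> Bool ~ (Bool -> Bool) -> c
  unify a ~ Bool -> Bool
  unify Bool ~ c
_ _ : Bool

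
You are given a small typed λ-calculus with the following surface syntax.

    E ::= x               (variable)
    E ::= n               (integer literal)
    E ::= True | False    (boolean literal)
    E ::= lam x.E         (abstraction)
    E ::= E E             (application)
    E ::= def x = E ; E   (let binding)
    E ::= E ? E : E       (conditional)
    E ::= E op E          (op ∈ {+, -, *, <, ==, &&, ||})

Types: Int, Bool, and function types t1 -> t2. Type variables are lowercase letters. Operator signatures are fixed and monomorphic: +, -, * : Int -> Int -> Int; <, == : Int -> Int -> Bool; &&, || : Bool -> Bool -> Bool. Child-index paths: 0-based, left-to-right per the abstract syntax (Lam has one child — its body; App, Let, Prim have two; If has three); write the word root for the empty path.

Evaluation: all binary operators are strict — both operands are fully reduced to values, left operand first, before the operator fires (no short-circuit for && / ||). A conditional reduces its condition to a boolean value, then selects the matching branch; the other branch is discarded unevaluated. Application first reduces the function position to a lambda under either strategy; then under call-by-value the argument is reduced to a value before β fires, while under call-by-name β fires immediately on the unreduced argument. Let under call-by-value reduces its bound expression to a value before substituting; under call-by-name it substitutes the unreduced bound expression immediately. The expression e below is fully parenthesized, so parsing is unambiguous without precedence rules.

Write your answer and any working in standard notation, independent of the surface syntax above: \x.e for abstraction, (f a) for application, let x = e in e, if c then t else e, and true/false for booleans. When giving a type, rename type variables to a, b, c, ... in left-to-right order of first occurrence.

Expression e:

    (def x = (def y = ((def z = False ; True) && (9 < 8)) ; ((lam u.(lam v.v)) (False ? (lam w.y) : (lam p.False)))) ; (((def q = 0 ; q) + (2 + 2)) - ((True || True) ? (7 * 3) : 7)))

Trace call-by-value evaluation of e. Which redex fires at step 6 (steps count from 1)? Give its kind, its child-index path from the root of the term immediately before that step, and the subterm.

Derivation:
step 0: (let x = (let y = ((let z = false in true) && (9 < 8)) in ((\u.(\v.v)) (if false then (\w.y) else (\p.false)))) in (((let q = 0 in q) + (2 + 2)) - (if (true || true) then (7 * 3) else 7)))
step 1: [let@0.0.0] (let x = (let y = (true && (9 < 8)) in ((\u.(\v.v)) (if false then (\w.y) else (\p.false)))) in (((let q = 0 in q) + (2 + 2)) - (if (true || true) then (7 * 3) else 7)))
step 2: [delta@0.0.1] (let x = (let y = (true && false) in ((\u.(\v.v)) (if false then (\w.y) else (\p.false)))) in (((let q = 0 in q) + (2 + 2)) - (if (true || true) then (7 * 3) else 7)))
step 3: [delta@0.0] (let x = (let y = false in ((\u.(\v.v)) (if false then (\w.y) else (\p.false)))) in (((let q = 0 in q) + (2 + 2)) - (if (true || true) then (7 * 3) else 7)))
step 4: [let@0] (let x = ((\u.(\v.v)) (if false then (\w.false) else (\p.false))) in (((let q = 0 in q) + (2 + 2)) - (if (true || true) then (7 * 3) else 7)))
step 5: [if@0.1] (let x = ((\u.(\v.v)) (\p.false)) in (((let q = 0 in q) + (2 + 2)) - (if (true || true) then (7 * 3) else 7)))
step 6: [beta@0] (let x = (\v.v) in (((let q = 0 in q) + (2 + 2)) - (if (true || true) then (7 * 3) else 7)))

Answer: beta at 0 : ((\u.(\v.v)) (\p.false))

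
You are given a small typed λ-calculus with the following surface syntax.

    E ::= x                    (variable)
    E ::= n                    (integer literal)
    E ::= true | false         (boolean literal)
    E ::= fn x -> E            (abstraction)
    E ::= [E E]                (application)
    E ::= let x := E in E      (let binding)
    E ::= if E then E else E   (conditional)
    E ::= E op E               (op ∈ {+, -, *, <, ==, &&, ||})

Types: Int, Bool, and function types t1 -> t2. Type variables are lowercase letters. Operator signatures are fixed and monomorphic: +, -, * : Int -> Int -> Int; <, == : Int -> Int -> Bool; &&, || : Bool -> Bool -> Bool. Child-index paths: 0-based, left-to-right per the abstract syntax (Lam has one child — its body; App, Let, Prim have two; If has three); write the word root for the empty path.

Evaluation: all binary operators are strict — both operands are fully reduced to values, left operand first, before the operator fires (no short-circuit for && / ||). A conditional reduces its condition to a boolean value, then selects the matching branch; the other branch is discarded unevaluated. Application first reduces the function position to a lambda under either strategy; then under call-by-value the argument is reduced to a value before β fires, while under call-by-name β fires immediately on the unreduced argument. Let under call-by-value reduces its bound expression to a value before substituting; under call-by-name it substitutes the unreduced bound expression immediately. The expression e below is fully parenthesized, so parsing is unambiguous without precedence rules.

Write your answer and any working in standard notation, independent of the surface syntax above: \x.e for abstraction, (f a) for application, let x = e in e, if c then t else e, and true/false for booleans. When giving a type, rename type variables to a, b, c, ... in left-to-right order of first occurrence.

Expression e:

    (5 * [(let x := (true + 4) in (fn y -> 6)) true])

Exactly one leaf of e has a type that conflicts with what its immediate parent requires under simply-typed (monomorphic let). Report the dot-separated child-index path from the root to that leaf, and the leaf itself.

Working:
  unify Int ~ Int
  unify Bool ~ Int
  FAIL: mismatch Bool ~ Int

Answer: 1.0.0.0 : true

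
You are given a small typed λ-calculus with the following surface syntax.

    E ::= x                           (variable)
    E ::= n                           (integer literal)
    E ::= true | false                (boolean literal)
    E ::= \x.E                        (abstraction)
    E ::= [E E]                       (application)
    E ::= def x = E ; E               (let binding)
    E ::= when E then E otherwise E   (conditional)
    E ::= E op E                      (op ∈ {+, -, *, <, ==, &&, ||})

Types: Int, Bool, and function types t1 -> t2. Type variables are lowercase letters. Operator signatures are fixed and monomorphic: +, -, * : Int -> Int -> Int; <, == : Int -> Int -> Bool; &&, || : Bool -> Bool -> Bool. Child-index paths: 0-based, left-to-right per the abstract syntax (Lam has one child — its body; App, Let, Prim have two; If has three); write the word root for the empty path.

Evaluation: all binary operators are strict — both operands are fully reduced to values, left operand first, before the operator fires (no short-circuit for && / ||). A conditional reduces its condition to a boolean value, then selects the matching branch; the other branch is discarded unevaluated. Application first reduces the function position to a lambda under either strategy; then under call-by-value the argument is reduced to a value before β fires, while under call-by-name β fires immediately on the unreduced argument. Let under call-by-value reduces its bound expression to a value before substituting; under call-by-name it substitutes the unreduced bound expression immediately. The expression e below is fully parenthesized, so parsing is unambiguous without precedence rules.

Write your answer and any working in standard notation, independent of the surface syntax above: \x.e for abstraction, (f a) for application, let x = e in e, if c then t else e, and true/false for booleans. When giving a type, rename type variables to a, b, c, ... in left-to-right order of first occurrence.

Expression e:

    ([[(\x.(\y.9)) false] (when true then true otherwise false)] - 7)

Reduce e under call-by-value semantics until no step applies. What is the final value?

Trace:
step 0: ((((\x.(\y.9)) false) (if true then true else false)) - 7)
step 1: [beta@0.0] (((\y.9) (if true then true else false)) - 7)
step 2: [if@0.1] (((\y.9) true) - 7)
step 3: [beta@0] (9 - 7)
step 4: [delta@root] 2

Answer: 2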